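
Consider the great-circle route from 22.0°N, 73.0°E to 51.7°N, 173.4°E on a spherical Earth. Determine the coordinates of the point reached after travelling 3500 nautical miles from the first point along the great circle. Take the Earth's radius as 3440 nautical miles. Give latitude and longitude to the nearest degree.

≈ 55°N, 139°E

Convert each endpoint to a unit vector on the sphere (x = cos φ cos λ, y = cos φ sin λ, z = sin φ).
The central angle between the endpoints is δ = arccos(p₁·p₂) ≈ 1.379 rad (79.0°). The total great-circle distance is δ·R ≈ 1.379 × 3440 ≈ 4745 nmi, so the target fraction is f = 3500/4745 ≈ 0.738.
Interpolate at f ≈ 0.738 with slerp weights a = sin((1−f)δ)/sin δ ≈ 0.361, b = sin(fδ)/sin δ ≈ 0.867.
p = a·p₁ + b·p₂ ≈ (-0.436, 0.382, 0.815); φ = arcsin(p_z) ≈ 54.61°, λ = atan2(p_y, p_x) ≈ 138.80°.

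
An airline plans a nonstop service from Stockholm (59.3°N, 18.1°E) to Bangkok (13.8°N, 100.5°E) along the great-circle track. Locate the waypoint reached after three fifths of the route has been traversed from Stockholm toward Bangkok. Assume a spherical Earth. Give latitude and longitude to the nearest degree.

Convert each endpoint to a unit vector on the sphere (x = cos φ cos λ, y = cos φ sin λ, z = sin φ).
The central angle between the endpoints is δ = arccos(p₁·p₂) ≈ 1.297 rad (74.3°).
Interpolate at f = 3/5 with slerp weights a = sin((1−f)δ)/sin δ ≈ 0.515, b = sin(fδ)/sin δ ≈ 0.729.
p = a·p₁ + b·p₂ ≈ (0.121, 0.778, 0.617); φ = arcsin(p_z) ≈ 38.08°, λ = atan2(p_y, p_x) ≈ 81.17°.

≈ (38°N, 81°E)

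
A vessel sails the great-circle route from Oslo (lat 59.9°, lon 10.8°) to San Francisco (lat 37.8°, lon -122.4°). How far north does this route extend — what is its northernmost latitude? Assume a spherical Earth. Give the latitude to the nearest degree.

≈ 73°

The great circle lies in the plane with unit normal n̂ = (p₁ × p₂)/|p₁ × p₂|.
Here n̂_z ≈ -0.299; the vertex latitude is φ_max = arccos|n̂_z| ≈ 72.6°.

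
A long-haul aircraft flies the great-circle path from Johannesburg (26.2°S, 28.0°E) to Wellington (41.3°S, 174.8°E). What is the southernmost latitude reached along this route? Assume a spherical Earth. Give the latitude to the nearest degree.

≈ 67°S

The great circle lies in the plane with unit normal n̂ = (p₁ × p₂)/|p₁ × p₂|.
Here n̂_z ≈ +0.384; the vertex latitude is φ_max = arccos|n̂_z| ≈ 67.4°.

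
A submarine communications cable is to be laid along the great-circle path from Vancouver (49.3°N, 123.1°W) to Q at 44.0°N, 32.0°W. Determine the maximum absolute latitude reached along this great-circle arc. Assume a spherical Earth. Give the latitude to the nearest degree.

≈ 57°N

The great circle lies in the plane with unit normal n̂ = (p₁ × p₂)/|p₁ × p₂|.
Here n̂_z ≈ +0.548; the vertex latitude is φ_max = arccos|n̂_z| ≈ 56.8°.
Check via Clairaut: cos φ_max = |cos φ₁| · sin C = cos(49.3°)·sin(57.2°) ≈ 0.548, again giving ≈ 56.8°.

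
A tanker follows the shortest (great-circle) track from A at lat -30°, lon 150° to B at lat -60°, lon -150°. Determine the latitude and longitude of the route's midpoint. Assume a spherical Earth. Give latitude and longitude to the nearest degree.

Convert each endpoint to a unit vector on the sphere (x = cos φ cos λ, y = cos φ sin λ, z = sin φ).
The central angle between the endpoints is δ = arccos(p₁·p₂) ≈ 0.864 rad (49.5°).
Interpolate at f = 1/2 with slerp weights a = sin((1−f)δ)/sin δ ≈ 0.551, b = sin(fδ)/sin δ ≈ 0.551.
p = a·p₁ + b·p₂ ≈ (-0.651, 0.101, -0.752); φ = arcsin(p_z) ≈ -48.77°, λ = atan2(p_y, p_x) ≈ 171.21°.

≈ lat -49°, lon 171°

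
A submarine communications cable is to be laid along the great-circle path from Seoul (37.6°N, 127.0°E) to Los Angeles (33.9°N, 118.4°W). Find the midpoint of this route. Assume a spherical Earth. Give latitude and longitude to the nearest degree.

Write both endpoints as unit vectors p₁, p₂ with components (cos φ cos λ, cos φ sin λ, sin φ).
The central angle between the endpoints is δ = arccos(p₁·p₂) ≈ 1.504 rad (86.2°).
Interpolate at f = 1/2 with slerp weights a = sin((1−f)δ)/sin δ ≈ 0.685, b = sin(fδ)/sin δ ≈ 0.685.
p = a·p₁ + b·p₂ ≈ (-0.597, -0.067, 0.800); φ = arcsin(p_z) ≈ 53.10°, λ = atan2(p_y, p_x) ≈ -173.63°.

≈ 53°N, 174°W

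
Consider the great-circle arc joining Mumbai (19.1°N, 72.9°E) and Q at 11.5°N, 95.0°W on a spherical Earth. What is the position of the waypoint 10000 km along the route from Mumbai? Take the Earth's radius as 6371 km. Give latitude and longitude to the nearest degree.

Convert each endpoint to a unit vector on the sphere (x = cos φ cos λ, y = cos φ sin λ, z = sin φ).
The central angle between the endpoints is δ = arccos(p₁·p₂) ≈ 2.568 rad (147.2°). The total great-circle distance is δ·R ≈ 2.568 × 6371 ≈ 16363 km, so the target fraction is f = 10000/16363 ≈ 0.611.
Interpolate at f ≈ 0.611 with slerp weights a = sin((1−f)δ)/sin δ ≈ 1.550, b = sin(fδ)/sin δ ≈ 1.844.
p = a·p₁ + b·p₂ ≈ (0.273, -0.400, 0.875); φ = arcsin(p_z) ≈ 61.04°, λ = atan2(p_y, p_x) ≈ -55.64°.

≈ 61°N, 56°W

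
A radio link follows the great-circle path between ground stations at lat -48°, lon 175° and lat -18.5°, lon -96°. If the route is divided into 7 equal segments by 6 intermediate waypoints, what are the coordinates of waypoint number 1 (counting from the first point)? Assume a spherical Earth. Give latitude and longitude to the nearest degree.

≈ lat -49°, lon -169°

Write both endpoints as unit vectors p₁, p₂ with components (cos φ cos λ, cos φ sin λ, sin φ).
The central angle between the endpoints is δ = arccos(p₁·p₂) ≈ 1.321 rad (75.7°).
Interpolate at f = 1/7 with slerp weights a = sin((1−f)δ)/sin δ ≈ 0.934, b = sin(fδ)/sin δ ≈ 0.194.
p = a·p₁ + b·p₂ ≈ (-0.642, -0.128, -0.756); φ = arcsin(p_z) ≈ -49.10°, λ = atan2(p_y, p_x) ≈ -168.71°.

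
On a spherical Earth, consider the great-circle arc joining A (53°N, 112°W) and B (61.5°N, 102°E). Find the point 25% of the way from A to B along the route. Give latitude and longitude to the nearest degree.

≈ (67°N, 124°W)

Convert each endpoint to a unit vector on the sphere (x = cos φ cos λ, y = cos φ sin λ, z = sin φ).
The central angle between the endpoints is δ = arccos(p₁·p₂) ≈ 1.089 rad (62.4°).
Interpolate at f = 0.25 with slerp weights a = sin((1−f)δ)/sin δ ≈ 0.822, b = sin(fδ)/sin δ ≈ 0.303.
p = a·p₁ + b·p₂ ≈ (-0.216, -0.317, 0.923); φ = arcsin(p_z) ≈ 67.44°, λ = atan2(p_y, p_x) ≈ -124.18°.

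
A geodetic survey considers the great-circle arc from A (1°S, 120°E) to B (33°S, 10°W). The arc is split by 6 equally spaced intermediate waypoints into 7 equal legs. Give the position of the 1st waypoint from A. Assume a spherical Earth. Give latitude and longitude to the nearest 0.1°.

Convert each endpoint to a unit vector on the sphere (x = cos φ cos λ, y = cos φ sin λ, z = sin φ).
The central angle between the endpoints is δ = arccos(p₁·p₂) ≈ 2.129 rad (122.0°).
Interpolate at f = 1/7 with slerp weights a = sin((1−f)δ)/sin δ ≈ 1.141, b = sin(fδ)/sin δ ≈ 0.353.
p = a·p₁ + b·p₂ ≈ (-0.279, 0.937, -0.212); φ = arcsin(p_z) ≈ -12.25°, λ = atan2(p_y, p_x) ≈ 106.58°.

≈ (12.2°S, 106.6°E)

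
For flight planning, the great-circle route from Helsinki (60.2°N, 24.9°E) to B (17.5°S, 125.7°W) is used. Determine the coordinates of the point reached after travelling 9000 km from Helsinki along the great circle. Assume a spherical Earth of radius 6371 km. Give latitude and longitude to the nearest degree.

≈ (31°N, 108°W)

Write both endpoints as unit vectors p₁, p₂ with components (cos φ cos λ, cos φ sin λ, sin φ).
The central angle between the endpoints is δ = arccos(p₁·p₂) ≈ 2.310 rad (132.4°). The total great-circle distance is δ·R ≈ 2.310 × 6371 ≈ 14719 km, so the target fraction is f = 9000/14719 ≈ 0.611.
Interpolate at f ≈ 0.611 with slerp weights a = sin((1−f)δ)/sin δ ≈ 1.058, b = sin(fδ)/sin δ ≈ 1.337.
p = a·p₁ + b·p₂ ≈ (-0.267, -0.814, 0.516); φ = arcsin(p_z) ≈ 31.09°, λ = atan2(p_y, p_x) ≈ -108.16°.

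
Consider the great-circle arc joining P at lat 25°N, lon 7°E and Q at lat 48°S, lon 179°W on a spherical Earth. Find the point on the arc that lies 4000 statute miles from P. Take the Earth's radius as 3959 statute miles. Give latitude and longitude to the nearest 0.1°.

≈ lat 32.1°S, lon 17.1°E

Write both endpoints as unit vectors p₁, p₂ with components (cos φ cos λ, cos φ sin λ, sin φ).
The central angle between the endpoints is δ = arccos(p₁·p₂) ≈ 2.732 rad (156.5°). The total great-circle distance is δ·R ≈ 2.732 × 3959 ≈ 10815 mi, so the target fraction is f = 4000/10815 ≈ 0.370.
Interpolate at f ≈ 0.370 with slerp weights a = sin((1−f)δ)/sin δ ≈ 2.481, b = sin(fδ)/sin δ ≈ 2.126.
p = a·p₁ + b·p₂ ≈ (0.810, 0.249, -0.531); φ = arcsin(p_z) ≈ -32.08°, λ = atan2(p_y, p_x) ≈ 17.11°.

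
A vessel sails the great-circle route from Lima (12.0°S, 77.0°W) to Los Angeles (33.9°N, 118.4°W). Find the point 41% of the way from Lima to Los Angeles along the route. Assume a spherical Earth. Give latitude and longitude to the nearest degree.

The haversine formula gives a central angle δ ≈ 1.055 rad (60.5°) between the endpoints.
Interpolate at f = 0.41 with slerp weights a = sin((1−f)δ)/sin δ ≈ 0.670, b = sin(fδ)/sin δ ≈ 0.482.
p = a·p₁ + b·p₂ ≈ (-0.043, -0.991, 0.129); φ = arcsin(p_z) ≈ 7.44°, λ = atan2(p_y, p_x) ≈ -92.47°.

≈ (7°N, 92°W)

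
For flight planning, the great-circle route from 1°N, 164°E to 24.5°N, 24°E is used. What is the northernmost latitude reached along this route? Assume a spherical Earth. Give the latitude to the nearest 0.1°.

≈ 36.1°N

The great circle lies in the plane with unit normal n̂ = (p₁ × p₂)/|p₁ × p₂|.
Here n̂_z ≈ -0.808; the vertex latitude is φ_max = arccos|n̂_z| ≈ 36.1°.
Check via Clairaut: cos φ_max = |cos φ₁| · sin C = cos(1.0°)·sin(53.9°) ≈ 0.808, again giving ≈ 36.1°.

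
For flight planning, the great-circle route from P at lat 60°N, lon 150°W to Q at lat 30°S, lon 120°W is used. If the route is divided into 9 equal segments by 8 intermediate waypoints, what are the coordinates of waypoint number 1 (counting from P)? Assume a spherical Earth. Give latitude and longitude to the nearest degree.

Write both endpoints as unit vectors p₁, p₂ with components (cos φ cos λ, cos φ sin λ, sin φ).
The central angle between the endpoints is δ = arccos(p₁·p₂) ≈ 1.629 rad (93.3°).
Interpolate at f = 1/9 with slerp weights a = sin((1−f)δ)/sin δ ≈ 0.994, b = sin(fδ)/sin δ ≈ 0.180.
p = a·p₁ + b·p₂ ≈ (-0.509, -0.384, 0.771); φ = arcsin(p_z) ≈ 50.42°, λ = atan2(p_y, p_x) ≈ -142.96°.

≈ lat 50°N, lon 143°W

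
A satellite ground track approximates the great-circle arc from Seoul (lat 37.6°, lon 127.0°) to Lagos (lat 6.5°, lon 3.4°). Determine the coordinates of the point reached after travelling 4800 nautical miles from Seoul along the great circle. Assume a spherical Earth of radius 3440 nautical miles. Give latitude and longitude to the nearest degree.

≈ lat 28°, lon 28°

Convert each endpoint to a unit vector on the sphere (x = cos φ cos λ, y = cos φ sin λ, z = sin φ).
The central angle between the endpoints is δ = arccos(p₁·p₂) ≈ 1.946 rad (111.5°). The total great-circle distance is δ·R ≈ 1.946 × 3440 ≈ 6695 nmi, so the target fraction is f = 4800/6695 ≈ 0.717.
Interpolate at f ≈ 0.717 with slerp weights a = sin((1−f)δ)/sin δ ≈ 0.562, b = sin(fδ)/sin δ ≈ 1.058.
p = a·p₁ + b·p₂ ≈ (0.781, 0.418, 0.463); φ = arcsin(p_z) ≈ 27.58°, λ = atan2(p_y, p_x) ≈ 28.16°.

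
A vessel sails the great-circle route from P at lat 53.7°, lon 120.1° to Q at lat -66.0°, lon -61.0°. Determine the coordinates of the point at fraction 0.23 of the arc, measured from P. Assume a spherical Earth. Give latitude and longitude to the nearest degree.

From cos δ = sin φ₁ sin φ₂ + cos φ₁ cos φ₂ cos Δλ, the central angle is δ ≈ 2.927 rad (167.7°).
Interpolate at f = 0.23 with slerp weights a = sin((1−f)δ)/sin δ ≈ 3.638, b = sin(fδ)/sin δ ≈ 2.924.
p = a·p₁ + b·p₂ ≈ (-0.504, 0.823, 0.261); φ = arcsin(p_z) ≈ 15.15°, λ = atan2(p_y, p_x) ≈ 121.46°.

≈ lat 15°, lon 121°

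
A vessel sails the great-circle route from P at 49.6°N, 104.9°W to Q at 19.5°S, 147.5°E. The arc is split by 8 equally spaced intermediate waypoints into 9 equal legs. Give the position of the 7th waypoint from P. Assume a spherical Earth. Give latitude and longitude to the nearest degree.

≈ 0°N, 165°E

Convert each endpoint to a unit vector on the sphere (x = cos φ cos λ, y = cos φ sin λ, z = sin φ).
The central angle between the endpoints is δ = arccos(p₁·p₂) ≈ 2.025 rad (116.0°).
Interpolate at f = 7/9 with slerp weights a = sin((1−f)δ)/sin δ ≈ 0.484, b = sin(fδ)/sin δ ≈ 1.113.
p = a·p₁ + b·p₂ ≈ (-0.965, 0.260, -0.003); φ = arcsin(p_z) ≈ -0.16°, λ = atan2(p_y, p_x) ≈ 164.90°.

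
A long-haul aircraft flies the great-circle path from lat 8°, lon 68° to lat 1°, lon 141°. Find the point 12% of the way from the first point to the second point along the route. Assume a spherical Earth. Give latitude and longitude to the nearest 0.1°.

≈ lat 7.7°, lon 76.8°

Convert each endpoint to a unit vector on the sphere (x = cos φ cos λ, y = cos φ sin λ, z = sin φ).
The central angle between the endpoints is δ = arccos(p₁·p₂) ≈ 1.275 rad (73.0°).
Interpolate at f = 0.12 with slerp weights a = sin((1−f)δ)/sin δ ≈ 0.942, b = sin(fδ)/sin δ ≈ 0.159.
p = a·p₁ + b·p₂ ≈ (0.226, 0.965, 0.134); φ = arcsin(p_z) ≈ 7.69°, λ = atan2(p_y, p_x) ≈ 76.84°.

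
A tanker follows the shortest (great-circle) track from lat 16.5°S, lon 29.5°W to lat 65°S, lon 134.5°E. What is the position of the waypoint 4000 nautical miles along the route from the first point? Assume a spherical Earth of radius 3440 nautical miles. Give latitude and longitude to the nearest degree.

Convert each endpoint to a unit vector on the sphere (x = cos φ cos λ, y = cos φ sin λ, z = sin φ).
The central angle between the endpoints is δ = arccos(p₁·p₂) ≈ 1.703 rad (97.6°). The total great-circle distance is δ·R ≈ 1.703 × 3440 ≈ 5859 nmi, so the target fraction is f = 4000/5859 ≈ 0.683.
Interpolate at f ≈ 0.683 with slerp weights a = sin((1−f)δ)/sin δ ≈ 0.519, b = sin(fδ)/sin δ ≈ 0.926.
p = a·p₁ + b·p₂ ≈ (0.159, 0.034, -0.987); φ = arcsin(p_z) ≈ -80.65°, λ = atan2(p_y, p_x) ≈ 12.09°.

≈ lat 81°S, lon 12°E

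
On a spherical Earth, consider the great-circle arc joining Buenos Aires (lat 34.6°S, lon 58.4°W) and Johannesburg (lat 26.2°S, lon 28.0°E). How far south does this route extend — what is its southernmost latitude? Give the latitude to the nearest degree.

≈ 39°S

The great circle lies in the plane with unit normal n̂ = (p₁ × p₂)/|p₁ × p₂|.
Here n̂_z ≈ +0.772; the vertex latitude is φ_max = arccos|n̂_z| ≈ 39.5°.
Check via Clairaut: cos φ_max = |cos φ₁| · sin C = cos(34.6°)·sin(110.3°) ≈ 0.772, again giving ≈ 39.5°.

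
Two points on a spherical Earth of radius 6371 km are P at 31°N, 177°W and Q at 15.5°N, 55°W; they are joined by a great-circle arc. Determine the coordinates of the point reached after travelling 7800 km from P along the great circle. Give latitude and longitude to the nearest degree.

Convert each endpoint to a unit vector on the sphere (x = cos φ cos λ, y = cos φ sin λ, z = sin φ).
The central angle between the endpoints is δ = arccos(p₁·p₂) ≈ 1.876 rad (107.5°). The total great-circle distance is δ·R ≈ 1.876 × 6371 ≈ 11949 km, so the target fraction is f = 7800/11949 ≈ 0.653.
Interpolate at f ≈ 0.653 with slerp weights a = sin((1−f)δ)/sin δ ≈ 0.635, b = sin(fδ)/sin δ ≈ 0.986.
p = a·p₁ + b·p₂ ≈ (0.001, -0.807, 0.591); φ = arcsin(p_z) ≈ 36.21°, λ = atan2(p_y, p_x) ≈ -89.93°.

≈ 36°N, 90°W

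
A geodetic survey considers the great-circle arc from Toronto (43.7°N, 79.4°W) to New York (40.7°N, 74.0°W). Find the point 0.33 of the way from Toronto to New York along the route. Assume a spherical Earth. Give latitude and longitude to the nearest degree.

From cos δ = sin φ₁ sin φ₂ + cos φ₁ cos φ₂ cos Δλ, the central angle is δ ≈ 0.087 rad (5.0°).
Interpolate at f = 0.33 with slerp weights a = sin((1−f)δ)/sin δ ≈ 0.670, b = sin(fδ)/sin δ ≈ 0.330.
p = a·p₁ + b·p₂ ≈ (0.158, -0.717, 0.679); φ = arcsin(p_z) ≈ 42.74°, λ = atan2(p_y, p_x) ≈ -77.56°.

≈ 43°N, 78°W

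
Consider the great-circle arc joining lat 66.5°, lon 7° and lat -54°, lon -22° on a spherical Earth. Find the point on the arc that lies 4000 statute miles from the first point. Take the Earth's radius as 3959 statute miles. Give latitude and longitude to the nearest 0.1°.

The haversine formula gives a central angle δ ≈ 2.138 rad (122.5°) between the endpoints. The total great-circle distance is δ·R ≈ 2.138 × 3959 ≈ 8463 mi, so the target fraction is f = 4000/8463 ≈ 0.473.
Interpolate at f ≈ 0.473 with slerp weights a = sin((1−f)δ)/sin δ ≈ 1.071, b = sin(fδ)/sin δ ≈ 1.004.
p = a·p₁ + b·p₂ ≈ (0.971, -0.169, 0.170); φ = arcsin(p_z) ≈ 9.76°, λ = atan2(p_y, p_x) ≈ -9.88°.

≈ lat 9.8°, lon -9.9°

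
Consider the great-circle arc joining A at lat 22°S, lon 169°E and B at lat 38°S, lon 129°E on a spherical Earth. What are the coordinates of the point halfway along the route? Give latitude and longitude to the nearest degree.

Write both endpoints as unit vectors p₁, p₂ with components (cos φ cos λ, cos φ sin λ, sin φ).
The central angle between the endpoints is δ = arccos(p₁·p₂) ≈ 0.659 rad (37.8°).
Interpolate at f = 1/2 with slerp weights a = sin((1−f)δ)/sin δ ≈ 0.528, b = sin(fδ)/sin δ ≈ 0.528.
p = a·p₁ + b·p₂ ≈ (-0.743, 0.417, -0.523); φ = arcsin(p_z) ≈ -31.56°, λ = atan2(p_y, p_x) ≈ 150.69°.

≈ lat 32°S, lon 151°E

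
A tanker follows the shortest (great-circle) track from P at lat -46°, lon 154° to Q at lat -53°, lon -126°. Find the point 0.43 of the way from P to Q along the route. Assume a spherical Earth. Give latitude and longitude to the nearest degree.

≈ lat -56°, lon -176°

Write both endpoints as unit vectors p₁, p₂ with components (cos φ cos λ, cos φ sin λ, sin φ).
The central angle between the endpoints is δ = arccos(p₁·p₂) ≈ 0.867 rad (49.7°).
Interpolate at f = 0.43 with slerp weights a = sin((1−f)δ)/sin δ ≈ 0.622, b = sin(fδ)/sin δ ≈ 0.478.
p = a·p₁ + b·p₂ ≈ (-0.557, -0.043, -0.829); φ = arcsin(p_z) ≈ -56.01°, λ = atan2(p_y, p_x) ≈ -175.57°.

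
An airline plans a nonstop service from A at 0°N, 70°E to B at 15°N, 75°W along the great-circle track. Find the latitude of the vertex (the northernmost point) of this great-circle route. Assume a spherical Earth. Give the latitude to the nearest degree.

≈ 25°N

The great circle lies in the plane with unit normal n̂ = (p₁ × p₂)/|p₁ × p₂|.
Here n̂_z ≈ -0.906; the vertex latitude is φ_max = arccos|n̂_z| ≈ 25.0°.
Check via Clairaut: cos φ_max = |cos φ₁| · sin C = cos(0.0°)·sin(65.0°) ≈ 0.906, again giving ≈ 25.0°.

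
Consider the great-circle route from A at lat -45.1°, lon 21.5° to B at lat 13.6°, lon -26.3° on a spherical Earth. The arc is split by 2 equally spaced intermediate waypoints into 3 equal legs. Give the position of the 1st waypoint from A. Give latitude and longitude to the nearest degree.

Convert each endpoint to a unit vector on the sphere (x = cos φ cos λ, y = cos φ sin λ, z = sin φ).
The central angle between the endpoints is δ = arccos(p₁·p₂) ≈ 1.272 rad (72.9°).
Interpolate at f = 1/3 with slerp weights a = sin((1−f)δ)/sin δ ≈ 0.785, b = sin(fδ)/sin δ ≈ 0.430.
p = a·p₁ + b·p₂ ≈ (0.891, 0.018, -0.455); φ = arcsin(p_z) ≈ -27.04°, λ = atan2(p_y, p_x) ≈ 1.13°.

≈ lat -27°, lon 1°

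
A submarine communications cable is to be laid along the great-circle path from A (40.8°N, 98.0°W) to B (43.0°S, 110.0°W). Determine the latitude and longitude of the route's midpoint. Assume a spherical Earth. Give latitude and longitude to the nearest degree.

Convert each endpoint to a unit vector on the sphere (x = cos φ cos λ, y = cos φ sin λ, z = sin φ).
The central angle between the endpoints is δ = arccos(p₁·p₂) ≈ 1.475 rad (84.5°).
Interpolate at f = 1/2 with slerp weights a = sin((1−f)δ)/sin δ ≈ 0.675, b = sin(fδ)/sin δ ≈ 0.675.
p = a·p₁ + b·p₂ ≈ (-0.240, -0.971, -0.019); φ = arcsin(p_z) ≈ -1.11°, λ = atan2(p_y, p_x) ≈ -103.90°.

≈ (1°S, 104°W)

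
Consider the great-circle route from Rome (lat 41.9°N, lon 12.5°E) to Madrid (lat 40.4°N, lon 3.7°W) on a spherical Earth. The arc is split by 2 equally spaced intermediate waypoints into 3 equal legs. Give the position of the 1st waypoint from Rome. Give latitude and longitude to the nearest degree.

Write both endpoints as unit vectors p₁, p₂ with components (cos φ cos λ, cos φ sin λ, sin φ).
The central angle between the endpoints is δ = arccos(p₁·p₂) ≈ 0.214 rad (12.3°).
Interpolate at f = 1/3 with slerp weights a = sin((1−f)δ)/sin δ ≈ 0.670, b = sin(fδ)/sin δ ≈ 0.336.
p = a·p₁ + b·p₂ ≈ (0.742, 0.091, 0.665); φ = arcsin(p_z) ≈ 41.65°, λ = atan2(p_y, p_x) ≈ 7.02°.

≈ lat 42°N, lon 7°E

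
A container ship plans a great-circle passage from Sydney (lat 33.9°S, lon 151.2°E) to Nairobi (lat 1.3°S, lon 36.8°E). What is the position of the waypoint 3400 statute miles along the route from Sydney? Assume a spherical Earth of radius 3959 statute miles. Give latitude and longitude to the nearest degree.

≈ lat 32°S, lon 92°E

The haversine formula gives a central angle δ ≈ 1.907 rad (109.3°) between the endpoints. The total great-circle distance is δ·R ≈ 1.907 × 3959 ≈ 7551 mi, so the target fraction is f = 3400/7551 ≈ 0.450.
Interpolate at f ≈ 0.450 with slerp weights a = sin((1−f)δ)/sin δ ≈ 0.918, b = sin(fδ)/sin δ ≈ 0.802.
p = a·p₁ + b·p₂ ≈ (-0.026, 0.847, -0.530); φ = arcsin(p_z) ≈ -32.02°, λ = atan2(p_y, p_x) ≈ 91.74°.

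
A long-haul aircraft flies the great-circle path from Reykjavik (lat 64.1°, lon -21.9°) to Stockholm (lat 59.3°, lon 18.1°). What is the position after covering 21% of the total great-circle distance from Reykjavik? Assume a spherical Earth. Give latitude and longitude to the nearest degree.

≈ lat 64°, lon -13°

From cos δ = sin φ₁ sin φ₂ + cos φ₁ cos φ₂ cos Δλ, the central angle is δ ≈ 0.335 rad (19.2°).
Interpolate at f = 0.21 with slerp weights a = sin((1−f)δ)/sin δ ≈ 0.796, b = sin(fδ)/sin δ ≈ 0.214.
p = a·p₁ + b·p₂ ≈ (0.426, -0.096, 0.900); φ = arcsin(p_z) ≈ 64.10°, λ = atan2(p_y, p_x) ≈ -12.66°.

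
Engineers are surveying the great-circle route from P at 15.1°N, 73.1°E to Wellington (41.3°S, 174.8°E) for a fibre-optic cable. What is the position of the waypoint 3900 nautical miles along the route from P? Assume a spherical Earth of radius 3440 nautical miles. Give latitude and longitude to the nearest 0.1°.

Convert each endpoint to a unit vector on the sphere (x = cos φ cos λ, y = cos φ sin λ, z = sin φ).
The central angle between the endpoints is δ = arccos(p₁·p₂) ≈ 1.895 rad (108.6°). The total great-circle distance is δ·R ≈ 1.895 × 3440 ≈ 6520 nmi, so the target fraction is f = 3900/6520 ≈ 0.598.
Interpolate at f ≈ 0.598 with slerp weights a = sin((1−f)δ)/sin δ ≈ 0.728, b = sin(fδ)/sin δ ≈ 0.956.
p = a·p₁ + b·p₂ ≈ (-0.511, 0.738, -0.441); φ = arcsin(p_z) ≈ -26.18°, λ = atan2(p_y, p_x) ≈ 124.70°.

≈ 26.2°S, 124.7°E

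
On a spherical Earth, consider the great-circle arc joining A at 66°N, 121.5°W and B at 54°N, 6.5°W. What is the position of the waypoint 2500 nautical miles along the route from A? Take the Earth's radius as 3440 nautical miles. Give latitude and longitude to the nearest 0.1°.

≈ 61.4°N, 15.2°W

Write both endpoints as unit vectors p₁, p₂ with components (cos φ cos λ, cos φ sin λ, sin φ).
The central angle between the endpoints is δ = arccos(p₁·p₂) ≈ 0.879 rad (50.4°). The total great-circle distance is δ·R ≈ 0.879 × 3440 ≈ 3023 nmi, so the target fraction is f = 2500/3023 ≈ 0.827.
Interpolate at f ≈ 0.827 with slerp weights a = sin((1−f)δ)/sin δ ≈ 0.197, b = sin(fδ)/sin δ ≈ 0.863.
p = a·p₁ + b·p₂ ≈ (0.462, -0.126, 0.878); φ = arcsin(p_z) ≈ 61.39°, λ = atan2(p_y, p_x) ≈ -15.21°.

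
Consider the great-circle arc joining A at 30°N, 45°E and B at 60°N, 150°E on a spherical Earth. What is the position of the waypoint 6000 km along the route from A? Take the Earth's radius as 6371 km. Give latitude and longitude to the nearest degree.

≈ 64°N, 114°E

Convert each endpoint to a unit vector on the sphere (x = cos φ cos λ, y = cos φ sin λ, z = sin φ).
The central angle between the endpoints is δ = arccos(p₁·p₂) ≈ 1.244 rad (71.3°). The total great-circle distance is δ·R ≈ 1.244 × 6371 ≈ 7926 km, so the target fraction is f = 6000/7926 ≈ 0.757.
Interpolate at f ≈ 0.757 with slerp weights a = sin((1−f)δ)/sin δ ≈ 0.314, b = sin(fδ)/sin δ ≈ 0.854.
p = a·p₁ + b·p₂ ≈ (-0.177, 0.406, 0.897); φ = arcsin(p_z) ≈ 63.71°, λ = atan2(p_y, p_x) ≈ 113.58°.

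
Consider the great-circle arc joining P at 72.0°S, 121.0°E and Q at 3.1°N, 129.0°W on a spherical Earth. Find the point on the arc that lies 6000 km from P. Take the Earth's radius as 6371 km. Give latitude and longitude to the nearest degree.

Convert each endpoint to a unit vector on the sphere (x = cos φ cos λ, y = cos φ sin λ, z = sin φ).
The central angle between the endpoints is δ = arccos(p₁·p₂) ≈ 1.728 rad (99.0°). The total great-circle distance is δ·R ≈ 1.728 × 6371 ≈ 11012 km, so the target fraction is f = 6000/11012 ≈ 0.545.
Interpolate at f ≈ 0.545 with slerp weights a = sin((1−f)δ)/sin δ ≈ 0.717, b = sin(fδ)/sin δ ≈ 0.819.
p = a·p₁ + b·p₂ ≈ (-0.629, -0.445, -0.638); φ = arcsin(p_z) ≈ -39.61°, λ = atan2(p_y, p_x) ≈ -144.68°.

≈ 40°S, 145°W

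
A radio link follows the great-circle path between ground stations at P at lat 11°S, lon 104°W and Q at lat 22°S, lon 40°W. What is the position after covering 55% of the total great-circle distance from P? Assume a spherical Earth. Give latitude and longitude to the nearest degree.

The haversine formula gives a central angle δ ≈ 1.081 rad (61.9°) between the endpoints.
Interpolate at f = 0.55 with slerp weights a = sin((1−f)δ)/sin δ ≈ 0.530, b = sin(fδ)/sin δ ≈ 0.635.
p = a·p₁ + b·p₂ ≈ (0.325, -0.883, -0.339); φ = arcsin(p_z) ≈ -19.81°, λ = atan2(p_y, p_x) ≈ -69.79°.

≈ lat 20°S, lon 70°W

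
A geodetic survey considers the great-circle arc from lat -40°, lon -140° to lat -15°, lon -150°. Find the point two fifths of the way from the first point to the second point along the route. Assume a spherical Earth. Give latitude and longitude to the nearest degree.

Convert each endpoint to a unit vector on the sphere (x = cos φ cos λ, y = cos φ sin λ, z = sin φ).
The central angle between the endpoints is δ = arccos(p₁·p₂) ≈ 0.462 rad (26.5°).
Interpolate at f = 2/5 with slerp weights a = sin((1−f)δ)/sin δ ≈ 0.614, b = sin(fδ)/sin δ ≈ 0.412.
p = a·p₁ + b·p₂ ≈ (-0.705, -0.501, -0.501); φ = arcsin(p_z) ≈ -30.09°, λ = atan2(p_y, p_x) ≈ -144.58°.

≈ lat -30°, lon -145°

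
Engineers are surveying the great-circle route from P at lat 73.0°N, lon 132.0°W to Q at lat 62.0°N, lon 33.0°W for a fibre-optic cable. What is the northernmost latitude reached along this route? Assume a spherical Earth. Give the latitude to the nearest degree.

The great circle lies in the plane with unit normal n̂ = (p₁ × p₂)/|p₁ × p₂|.
Here n̂_z ≈ +0.239; the vertex latitude is φ_max = arccos|n̂_z| ≈ 76.2°.
Check via Clairaut: cos φ_max = |cos φ₁| · sin C = cos(73.0°)·sin(54.7°) ≈ 0.239, again giving ≈ 76.2°.

≈ 76°N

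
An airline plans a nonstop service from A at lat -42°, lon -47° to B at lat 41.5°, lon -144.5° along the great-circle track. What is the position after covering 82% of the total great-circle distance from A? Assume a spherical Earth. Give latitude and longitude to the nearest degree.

Write both endpoints as unit vectors p₁, p₂ with components (cos φ cos λ, cos φ sin λ, sin φ).
The central angle between the endpoints is δ = arccos(p₁·p₂) ≈ 2.113 rad (121.1°).
Interpolate at f = 0.82 with slerp weights a = sin((1−f)δ)/sin δ ≈ 0.433, b = sin(fδ)/sin δ ≈ 1.152.
p = a·p₁ + b·p₂ ≈ (-0.483, -0.737, 0.473); φ = arcsin(p_z) ≈ 28.26°, λ = atan2(p_y, p_x) ≈ -123.24°.

≈ lat 28°, lon -123°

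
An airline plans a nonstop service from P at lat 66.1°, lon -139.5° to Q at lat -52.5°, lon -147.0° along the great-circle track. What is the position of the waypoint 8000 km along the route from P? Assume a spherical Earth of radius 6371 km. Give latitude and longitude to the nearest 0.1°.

≈ lat -5.8°, lon -144.5°

From cos δ = sin φ₁ sin φ₂ + cos φ₁ cos φ₂ cos Δλ, the central angle is δ ≈ 2.072 rad (118.7°). The total great-circle distance is δ·R ≈ 2.072 × 6371 ≈ 13203 km, so the target fraction is f = 8000/13203 ≈ 0.606.
Interpolate at f ≈ 0.606 with slerp weights a = sin((1−f)δ)/sin δ ≈ 0.831, b = sin(fδ)/sin δ ≈ 1.084.
p = a·p₁ + b·p₂ ≈ (-0.810, -0.578, -0.100); φ = arcsin(p_z) ≈ -5.75°, λ = atan2(p_y, p_x) ≈ -144.47°.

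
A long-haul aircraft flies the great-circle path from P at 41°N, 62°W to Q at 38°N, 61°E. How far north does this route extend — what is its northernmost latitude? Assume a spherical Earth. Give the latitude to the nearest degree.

The great circle lies in the plane with unit normal n̂ = (p₁ × p₂)/|p₁ × p₂|.
Here n̂_z ≈ +0.500; the vertex latitude is φ_max = arccos|n̂_z| ≈ 60.0°.

≈ 60°N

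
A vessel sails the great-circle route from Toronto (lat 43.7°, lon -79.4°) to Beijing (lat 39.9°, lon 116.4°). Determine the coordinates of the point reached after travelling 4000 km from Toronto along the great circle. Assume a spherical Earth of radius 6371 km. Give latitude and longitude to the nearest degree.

≈ lat 77°, lon -113°

Convert each endpoint to a unit vector on the sphere (x = cos φ cos λ, y = cos φ sin λ, z = sin φ).
The central angle between the endpoints is δ = arccos(p₁·p₂) ≈ 1.661 rad (95.2°). The total great-circle distance is δ·R ≈ 1.661 × 6371 ≈ 10585 km, so the target fraction is f = 4000/10585 ≈ 0.378.
Interpolate at f ≈ 0.378 with slerp weights a = sin((1−f)δ)/sin δ ≈ 0.863, b = sin(fδ)/sin δ ≈ 0.590.
p = a·p₁ + b·p₂ ≈ (-0.086, -0.208, 0.974); φ = arcsin(p_z) ≈ 77.00°, λ = atan2(p_y, p_x) ≈ -112.60°.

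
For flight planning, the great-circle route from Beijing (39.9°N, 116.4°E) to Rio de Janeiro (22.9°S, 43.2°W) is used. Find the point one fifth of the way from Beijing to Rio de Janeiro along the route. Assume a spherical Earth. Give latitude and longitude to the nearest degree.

Write both endpoints as unit vectors p₁, p₂ with components (cos φ cos λ, cos φ sin λ, sin φ).
The central angle between the endpoints is δ = arccos(p₁·p₂) ≈ 2.719 rad (155.8°).
Interpolate at f = 1/5 with slerp weights a = sin((1−f)δ)/sin δ ≈ 2.006, b = sin(fδ)/sin δ ≈ 1.261.
p = a·p₁ + b·p₂ ≈ (0.163, 0.583, 0.796); φ = arcsin(p_z) ≈ 52.74°, λ = atan2(p_y, p_x) ≈ 74.41°.

≈ 53°N, 74°E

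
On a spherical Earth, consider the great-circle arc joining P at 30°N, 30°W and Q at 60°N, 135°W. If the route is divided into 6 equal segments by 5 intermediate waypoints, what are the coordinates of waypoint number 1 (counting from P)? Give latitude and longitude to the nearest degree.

≈ 40°N, 38°W

Convert each endpoint to a unit vector on the sphere (x = cos φ cos λ, y = cos φ sin λ, z = sin φ).
The central angle between the endpoints is δ = arccos(p₁·p₂) ≈ 1.244 rad (71.3°).
Interpolate at f = 1/6 with slerp weights a = sin((1−f)δ)/sin δ ≈ 0.909, b = sin(fδ)/sin δ ≈ 0.217.
p = a·p₁ + b·p₂ ≈ (0.605, -0.470, 0.643); φ = arcsin(p_z) ≈ 39.99°, λ = atan2(p_y, p_x) ≈ -37.88°.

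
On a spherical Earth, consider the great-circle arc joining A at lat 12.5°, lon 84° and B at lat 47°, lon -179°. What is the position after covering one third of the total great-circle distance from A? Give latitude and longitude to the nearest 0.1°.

Write both endpoints as unit vectors p₁, p₂ with components (cos φ cos λ, cos φ sin λ, sin φ).
The central angle between the endpoints is δ = arccos(p₁·p₂) ≈ 1.494 rad (85.6°).
Interpolate at f = 1/3 with slerp weights a = sin((1−f)δ)/sin δ ≈ 0.842, b = sin(fδ)/sin δ ≈ 0.479.
p = a·p₁ + b·p₂ ≈ (-0.241, 0.812, 0.532); φ = arcsin(p_z) ≈ 32.17°, λ = atan2(p_y, p_x) ≈ 106.52°.

≈ lat 32.2°, lon 106.5°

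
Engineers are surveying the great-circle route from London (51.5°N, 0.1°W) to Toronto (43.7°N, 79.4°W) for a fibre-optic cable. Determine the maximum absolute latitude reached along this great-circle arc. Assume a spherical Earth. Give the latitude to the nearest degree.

≈ 56°N

The great circle lies in the plane with unit normal n̂ = (p₁ × p₂)/|p₁ × p₂|.
Here n̂_z ≈ -0.566; the vertex latitude is φ_max = arccos|n̂_z| ≈ 55.5°.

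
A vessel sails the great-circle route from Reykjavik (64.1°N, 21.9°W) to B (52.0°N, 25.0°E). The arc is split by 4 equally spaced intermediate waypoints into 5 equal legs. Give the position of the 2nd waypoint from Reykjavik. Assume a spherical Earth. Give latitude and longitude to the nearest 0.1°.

≈ (61.4°N, 0.9°E)

Write both endpoints as unit vectors p₁, p₂ with components (cos φ cos λ, cos φ sin λ, sin φ).
The central angle between the endpoints is δ = arccos(p₁·p₂) ≈ 0.468 rad (26.8°).
Interpolate at f = 2/5 with slerp weights a = sin((1−f)δ)/sin δ ≈ 0.614, b = sin(fδ)/sin δ ≈ 0.413.
p = a·p₁ + b·p₂ ≈ (0.479, 0.007, 0.878); φ = arcsin(p_z) ≈ 61.37°, λ = atan2(p_y, p_x) ≈ 0.87°.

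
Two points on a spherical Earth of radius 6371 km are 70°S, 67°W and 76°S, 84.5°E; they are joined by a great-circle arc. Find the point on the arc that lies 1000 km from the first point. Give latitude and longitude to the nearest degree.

Write both endpoints as unit vectors p₁, p₂ with components (cos φ cos λ, cos φ sin λ, sin φ).
The central angle between the endpoints is δ = arccos(p₁·p₂) ≈ 0.575 rad (33.0°). The total great-circle distance is δ·R ≈ 0.575 × 6371 ≈ 3665 km, so the target fraction is f = 1000/3665 ≈ 0.273.
Interpolate at f ≈ 0.273 with slerp weights a = sin((1−f)δ)/sin δ ≈ 0.747, b = sin(fδ)/sin δ ≈ 0.287.
p = a·p₁ + b·p₂ ≈ (0.106, -0.166, -0.980); φ = arcsin(p_z) ≈ -78.63°, λ = atan2(p_y, p_x) ≈ -57.31°.

≈ 79°S, 57°W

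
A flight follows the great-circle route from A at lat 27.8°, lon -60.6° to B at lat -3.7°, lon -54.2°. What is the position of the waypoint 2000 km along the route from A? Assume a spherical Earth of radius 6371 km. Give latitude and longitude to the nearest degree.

From cos δ = sin φ₁ sin φ₂ + cos φ₁ cos φ₂ cos Δλ, the central angle is δ ≈ 0.560 rad (32.1°). The total great-circle distance is δ·R ≈ 0.560 × 6371 ≈ 3569 km, so the target fraction is f = 2000/3569 ≈ 0.560.
Interpolate at f ≈ 0.560 with slerp weights a = sin((1−f)δ)/sin δ ≈ 0.459, b = sin(fδ)/sin δ ≈ 0.581.
p = a·p₁ + b·p₂ ≈ (0.538, -0.824, 0.176); φ = arcsin(p_z) ≈ 10.17°, λ = atan2(p_y, p_x) ≈ -56.83°.

≈ lat 10°, lon -57°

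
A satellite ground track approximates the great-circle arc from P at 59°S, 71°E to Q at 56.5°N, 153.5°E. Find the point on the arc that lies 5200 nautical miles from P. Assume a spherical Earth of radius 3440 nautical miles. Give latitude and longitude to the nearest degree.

≈ 17°N, 122°E

Convert each endpoint to a unit vector on the sphere (x = cos φ cos λ, y = cos φ sin λ, z = sin φ).
The central angle between the endpoints is δ = arccos(p₁·p₂) ≈ 2.315 rad (132.7°). The total great-circle distance is δ·R ≈ 2.315 × 3440 ≈ 7965 nmi, so the target fraction is f = 5200/7965 ≈ 0.653.
Interpolate at f ≈ 0.653 with slerp weights a = sin((1−f)δ)/sin δ ≈ 0.979, b = sin(fδ)/sin δ ≈ 1.357.
p = a·p₁ + b·p₂ ≈ (-0.506, 0.811, 0.293); φ = arcsin(p_z) ≈ 17.02°, λ = atan2(p_y, p_x) ≈ 121.98°.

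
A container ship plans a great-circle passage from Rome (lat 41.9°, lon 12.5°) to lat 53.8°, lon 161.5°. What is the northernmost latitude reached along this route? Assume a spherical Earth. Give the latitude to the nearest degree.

≈ 77°

The great circle lies in the plane with unit normal n̂ = (p₁ × p₂)/|p₁ × p₂|.
Here n̂_z ≈ +0.229; the vertex latitude is φ_max = arccos|n̂_z| ≈ 76.7°.
Check via Clairaut: cos φ_max = |cos φ₁| · sin C = cos(41.9°)·sin(18.0°) ≈ 0.229, again giving ≈ 76.7°.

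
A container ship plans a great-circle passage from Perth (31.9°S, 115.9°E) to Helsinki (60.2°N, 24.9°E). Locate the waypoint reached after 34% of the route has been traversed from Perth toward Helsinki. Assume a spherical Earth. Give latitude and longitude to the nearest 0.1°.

≈ (2.7°N, 94.7°E)

Write both endpoints as unit vectors p₁, p₂ with components (cos φ cos λ, cos φ sin λ, sin φ).
The central angle between the endpoints is δ = arccos(p₁·p₂) ≈ 2.055 rad (117.8°).
Interpolate at f = 0.34 with slerp weights a = sin((1−f)δ)/sin δ ≈ 1.104, b = sin(fδ)/sin δ ≈ 0.727.
p = a·p₁ + b·p₂ ≈ (-0.082, 0.996, 0.047); φ = arcsin(p_z) ≈ 2.71°, λ = atan2(p_y, p_x) ≈ 94.70°.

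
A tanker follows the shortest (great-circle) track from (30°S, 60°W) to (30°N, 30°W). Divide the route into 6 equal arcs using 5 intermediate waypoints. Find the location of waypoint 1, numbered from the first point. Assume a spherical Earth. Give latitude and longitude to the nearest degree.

Write both endpoints as unit vectors p₁, p₂ with components (cos φ cos λ, cos φ sin λ, sin φ).
The central angle between the endpoints is δ = arccos(p₁·p₂) ≈ 1.160 rad (66.5°).
Interpolate at f = 1/6 with slerp weights a = sin((1−f)δ)/sin δ ≈ 0.898, b = sin(fδ)/sin δ ≈ 0.210.
p = a·p₁ + b·p₂ ≈ (0.546, -0.764, -0.344); φ = arcsin(p_z) ≈ -20.12°, λ = atan2(p_y, p_x) ≈ -54.45°.

≈ (20°S, 54°W)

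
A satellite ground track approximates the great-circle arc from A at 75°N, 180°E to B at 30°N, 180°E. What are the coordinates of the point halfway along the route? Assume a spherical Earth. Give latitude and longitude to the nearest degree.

Convert each endpoint to a unit vector on the sphere (x = cos φ cos λ, y = cos φ sin λ, z = sin φ).
The central angle between the endpoints is δ = arccos(p₁·p₂) ≈ 0.785 rad (45.0°).
Interpolate at f = 1/2 with slerp weights a = sin((1−f)δ)/sin δ ≈ 0.541, b = sin(fδ)/sin δ ≈ 0.541.
p = a·p₁ + b·p₂ ≈ (-0.609, 0.000, 0.793); φ = arcsin(p_z) ≈ 52.50°, λ = atan2(p_y, p_x) ≈ 180.00°.

≈ 53°N, 180°E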